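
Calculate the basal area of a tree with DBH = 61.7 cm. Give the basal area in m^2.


Formula: BA = pi * (DBH/2)^2 / 10000  (cm^2 to m^2)
Radius = DBH/2 = 61.7/2 = 30.85 cm
BA = pi * 30.85^2 / 10000
   = 2989.9244 cm^2 / 10000
   = 0.299 m^2

0.299


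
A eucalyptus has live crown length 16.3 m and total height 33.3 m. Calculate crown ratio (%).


Formula: Crown Ratio = (Crown Length / Total Height) * 100
CR = (16.3 m / 33.3 m) * 100
CR = 0.4895 * 100 = 48.9%

48.9


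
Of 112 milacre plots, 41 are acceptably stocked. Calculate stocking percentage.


Formula: Stocking % = stocked plots / total plots * 100
Stocking = 41 / 112 * 100
Stocking = 0.3661 * 100 = 36.6%

36.6


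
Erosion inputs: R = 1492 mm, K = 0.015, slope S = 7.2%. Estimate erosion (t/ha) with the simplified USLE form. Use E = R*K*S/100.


Formula: E = R * K * S / 100  (simplified USLE)
R * K = 1492 * 0.015 = 22.38
E = 22.38 * 7.2 / 100 = 1.61 t/ha

1.61


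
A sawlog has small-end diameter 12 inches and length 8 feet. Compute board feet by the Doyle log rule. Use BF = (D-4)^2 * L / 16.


Doyle: BF = (D - 4)^2 * L / 16
Adjusted diameter = 12 - 4 = 8 in
(D-4)^2 = 8^2 = 64
BF = 64 * 8 / 16 = 32 BF

32


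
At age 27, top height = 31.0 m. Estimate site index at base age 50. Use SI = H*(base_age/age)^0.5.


Formula: SI = H_dom * (base_age / age)^0.5
Age ratio = 50 / 27 = 1.85185
sqrt(age_ratio) = 1.36083
SI = 31.0 * 1.36083 = 42.2 m

42.2


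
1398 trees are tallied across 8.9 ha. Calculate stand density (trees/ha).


Formula: Stand Density = N_trees / Area_ha
Density = 1398 trees / 8.9 ha
Density = 157 trees/ha

157


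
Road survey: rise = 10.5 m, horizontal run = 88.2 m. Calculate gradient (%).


Formula: Gradient = rise / run * 100
Gradient = 10.5 / 88.2 * 100 = 11.9%

11.9


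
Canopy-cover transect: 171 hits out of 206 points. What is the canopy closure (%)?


Formula: Canopy closure = covered points / total points * 100
Closure = 171 / 206 * 100
Closure = 0.8301 * 100 = 83.0%

83.0


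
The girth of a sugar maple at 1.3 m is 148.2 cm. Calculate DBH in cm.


Formula: DBH = C / pi
DBH = 148.2 / pi
pi = 3.14159...
DBH = 47.2 cm

47.2


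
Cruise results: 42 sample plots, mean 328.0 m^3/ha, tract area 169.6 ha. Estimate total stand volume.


Formula: Total Volume = Mean Volume per ha * Total Area
Total Volume = 328.0 m^3/ha * 169.6 ha
Total Volume = 55629 m^3

55629


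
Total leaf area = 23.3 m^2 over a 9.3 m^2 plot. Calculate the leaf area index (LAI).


Formula: LAI = total leaf area / ground area  (dimensionless)
LAI = 23.3 m^2 / 9.3 m^2
LAI = 2.51

2.51


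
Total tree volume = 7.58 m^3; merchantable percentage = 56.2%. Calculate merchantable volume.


Formula: MV = V_total * (merchantable_pct / 100)
Merchantable fraction = 56.2% / 100 = 0.562
MV = 7.58 m^3 * 0.562 = 4.26 m^3

4.26


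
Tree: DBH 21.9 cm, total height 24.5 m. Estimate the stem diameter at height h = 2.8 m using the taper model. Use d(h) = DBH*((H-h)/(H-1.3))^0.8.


Taper: d(h) = DBH * ((H - h) / (H - 1.3))^0.8
Numerator = H - h = 24.5 - 2.8 = 21.7 m
Denominator = H - 1.3 = 24.5 - 1.3 = 23.2 m
Ratio = 21.7 / 23.2 = 0.93534
d = 21.9 * 0.93534^0.8 = 20.8 cm

20.8


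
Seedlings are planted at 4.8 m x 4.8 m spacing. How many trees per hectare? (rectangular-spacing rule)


Formula: TPH = 10000 m^2/ha / (spacing_x * spacing_y)
Area per tree = 4.8 m * 4.8 m = 23.04 m^2
TPH = 10000 / 23.04 = 434 trees/ha

434


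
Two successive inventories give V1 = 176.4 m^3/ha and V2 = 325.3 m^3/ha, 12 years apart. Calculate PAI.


Formula: PAI = (V_T2 - V_T1) / (T2 - T1)
Volume increment = 325.3 - 176.4 = 148.9 m^3/ha
PAI = 148.9 / 12 = 12.41 m^3/ha/year

12.41


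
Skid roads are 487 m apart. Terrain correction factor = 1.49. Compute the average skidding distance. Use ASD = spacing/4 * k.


Formula: ASD = (spacing / 4) * correction
Uncorrected distance = spacing / 4 = 487 / 4 = 121.75 m
ASD = 121.75 * 1.49 = 181 m

181


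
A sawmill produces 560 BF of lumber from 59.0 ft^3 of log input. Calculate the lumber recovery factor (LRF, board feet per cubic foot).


Formula: LRF = Lumber Output (BF) / Log Input (ft^3)
LRF = 560 BF / 59.0 ft^3
LRF = 9.49 BF/ft^3

9.49


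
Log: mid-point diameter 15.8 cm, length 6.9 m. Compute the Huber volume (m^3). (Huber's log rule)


Huber: V = Am * L,  Am = pi*(Dm/200)^2
Am = pi*(15.8/200)^2 = 0.019607 m^2
V = 0.019607*6.9 = 0.1353 m^3

0.1353


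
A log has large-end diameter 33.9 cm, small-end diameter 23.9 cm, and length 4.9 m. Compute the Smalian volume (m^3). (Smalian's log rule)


Smalian: V = (A1 + A2)/2 * L,  A = pi*(D/200)^2
A1 = pi*(33.9/200)^2 = 0.090259 m^2
A2 = pi*(23.9/200)^2 = 0.044863 m^2
V = (0.090259+0.044863)/2*4.9 = 0.331 m^3

0.331


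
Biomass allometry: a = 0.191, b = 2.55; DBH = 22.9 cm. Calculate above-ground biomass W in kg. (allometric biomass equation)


Formula: W = a * DBH^b  (allometric power law)
DBH^b = 22.9^2.55 = 2934.8133
W = 0.191 * 2934.8133 = 560.5 kg

560.5


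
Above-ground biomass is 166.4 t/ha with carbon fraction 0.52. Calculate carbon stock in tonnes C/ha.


Formula: Carbon Stock = Biomass * Carbon Fraction
C = 166.4 t/ha * 0.52
C = 86.5 t C/ha

86.5


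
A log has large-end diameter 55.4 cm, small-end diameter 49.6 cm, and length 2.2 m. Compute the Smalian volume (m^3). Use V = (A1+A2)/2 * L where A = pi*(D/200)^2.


Smalian: V = (A1 + A2)/2 * L,  A = pi*(D/200)^2
A1 = pi*(55.4/200)^2 = 0.241051 m^2
A2 = pi*(49.6/200)^2 = 0.193221 m^2
V = (0.241051+0.193221)/2*2.2 = 0.4777 m^3

0.4777


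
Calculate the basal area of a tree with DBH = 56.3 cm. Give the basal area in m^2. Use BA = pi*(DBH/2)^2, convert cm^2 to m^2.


Formula: BA = pi * (DBH/2)^2 / 10000  (cm^2 to m^2)
Radius = DBH/2 = 56.3/2 = 28.15 cm
BA = pi * 28.15^2 / 10000
   = 2489.4687 cm^2 / 10000
   = 0.2489 m^2

0.2489


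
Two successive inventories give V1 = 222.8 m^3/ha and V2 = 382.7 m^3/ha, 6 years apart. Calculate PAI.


Formula: PAI = (V_T2 - V_T1) / (T2 - T1)
Volume increment = 382.7 - 222.8 = 159.9 m^3/ha
PAI = 159.9 / 6 = 26.65 m^3/ha/year

26.65


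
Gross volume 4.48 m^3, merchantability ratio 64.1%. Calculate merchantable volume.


Formula: MV = V_total * (merchantable_pct / 100)
Merchantable fraction = 64.1% / 100 = 0.641
MV = 4.48 m^3 * 0.641 = 2.872 m^3

2.872


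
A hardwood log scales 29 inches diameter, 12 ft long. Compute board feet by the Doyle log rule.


Doyle: BF = (D - 4)^2 * L / 16
Adjusted diameter = 29 - 4 = 25 in
(D-4)^2 = 25^2 = 625
BF = 625 * 12 / 16 = 469 BF

469


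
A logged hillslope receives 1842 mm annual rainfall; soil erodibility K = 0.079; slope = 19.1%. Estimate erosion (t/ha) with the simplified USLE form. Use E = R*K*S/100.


Formula: E = R * K * S / 100  (simplified USLE)
R * K = 1842 * 0.079 = 145.518
E = 145.518 * 19.1 / 100 = 27.79 t/ha

27.79


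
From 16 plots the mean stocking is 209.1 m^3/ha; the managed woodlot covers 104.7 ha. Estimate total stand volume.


Formula: Total Volume = Mean Volume per ha * Total Area
Total Volume = 209.1 m^3/ha * 104.7 ha
Total Volume = 21893 m^3

21893


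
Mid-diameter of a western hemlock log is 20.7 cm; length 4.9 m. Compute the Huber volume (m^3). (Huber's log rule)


Huber: V = Am * L,  Am = pi*(Dm/200)^2
Am = pi*(20.7/200)^2 = 0.033654 m^2
V = 0.033654*4.9 = 0.1649 m^3

0.1649


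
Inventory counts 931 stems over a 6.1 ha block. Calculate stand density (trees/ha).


Formula: Stand Density = N_trees / Area_ha
Density = 931 trees / 6.1 ha
Density = 153 trees/ha

153


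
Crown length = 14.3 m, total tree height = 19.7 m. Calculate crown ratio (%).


Formula: Crown Ratio = (Crown Length / Total Height) * 100
CR = (14.3 m / 19.7 m) * 100
CR = 0.7259 * 100 = 72.6%

72.6


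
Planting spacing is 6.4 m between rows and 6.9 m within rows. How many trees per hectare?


Formula: TPH = 10000 m^2/ha / (spacing_x * spacing_y)
Area per tree = 6.4 m * 6.9 m = 44.16 m^2
TPH = 10000 / 44.16 = 226 trees/ha

226


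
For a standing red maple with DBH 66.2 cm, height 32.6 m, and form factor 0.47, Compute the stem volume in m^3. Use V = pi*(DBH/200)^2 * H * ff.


Formula: V = pi * (DBH/200)^2 * H * ff
Radius = DBH/200 = 66.2/200 = 0.331 m
Radius^2 = 0.331^2 = 0.109561 m^2
V = pi * 0.109561 * 32.6 * 0.47
V = 5.274 m^3

5.274


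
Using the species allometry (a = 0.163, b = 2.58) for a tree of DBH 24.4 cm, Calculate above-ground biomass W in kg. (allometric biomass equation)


Formula: W = a * DBH^b  (allometric power law)
DBH^b = 24.4^2.58 = 3797.2199
W = 0.163 * 3797.2199 = 618.9 kg

618.9


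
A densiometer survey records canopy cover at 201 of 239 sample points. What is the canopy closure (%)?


Formula: Canopy closure = covered points / total points * 100
Closure = 201 / 239 * 100
Closure = 0.841 * 100 = 84.1%

84.1


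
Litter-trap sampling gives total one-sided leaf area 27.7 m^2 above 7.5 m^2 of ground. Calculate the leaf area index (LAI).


Formula: LAI = total leaf area / ground area  (dimensionless)
LAI = 27.7 m^2 / 7.5 m^2
LAI = 3.69

3.69


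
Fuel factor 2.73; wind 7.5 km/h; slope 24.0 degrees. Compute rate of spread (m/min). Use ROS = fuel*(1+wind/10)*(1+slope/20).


Formula: ROS = fuel * (1 + wind/10) * (1 + slope/20)
Wind factor = 1 + 7.5/10 = 1.75
Slope factor = 1 + 24.0/20 = 2.2
ROS = 2.73 * 1.75 * 2.2 = 10.51 m/min

10.51


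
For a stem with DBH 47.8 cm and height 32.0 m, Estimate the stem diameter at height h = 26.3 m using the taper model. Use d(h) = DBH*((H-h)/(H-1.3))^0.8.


Taper: d(h) = DBH * ((H - h) / (H - 1.3))^0.8
Numerator = H - h = 32.0 - 26.3 = 5.7 m
Denominator = H - 1.3 = 32.0 - 1.3 = 30.7 m
Ratio = 5.7 / 30.7 = 0.18567
d = 47.8 * 0.18567^0.8 = 12.4 cm

12.4


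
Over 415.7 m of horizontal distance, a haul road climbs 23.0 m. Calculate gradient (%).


Formula: Gradient = rise / run * 100
Gradient = 23.0 / 415.7 * 100 = 5.5%

5.5


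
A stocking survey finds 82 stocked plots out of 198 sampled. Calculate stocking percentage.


Formula: Stocking % = stocked plots / total plots * 100
Stocking = 82 / 198 * 100
Stocking = 0.4141 * 100 = 41.4%

41.4


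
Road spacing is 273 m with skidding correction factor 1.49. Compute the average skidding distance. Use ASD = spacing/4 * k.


Formula: ASD = (spacing / 4) * correction
Uncorrected distance = spacing / 4 = 273 / 4 = 68.25 m
ASD = 68.25 * 1.49 = 102 m

102


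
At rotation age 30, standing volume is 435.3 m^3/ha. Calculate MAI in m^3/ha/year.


Formula: MAI = Total Volume / Stand Age
MAI = 435.3 m^3/ha / 30 years
MAI = 14.51 m^3/ha/year

14.51


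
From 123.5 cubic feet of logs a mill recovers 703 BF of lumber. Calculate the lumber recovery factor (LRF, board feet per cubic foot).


Formula: LRF = Lumber Output (BF) / Log Input (ft^3)
LRF = 703 BF / 123.5 ft^3
LRF = 5.69 BF/ft^3

5.69


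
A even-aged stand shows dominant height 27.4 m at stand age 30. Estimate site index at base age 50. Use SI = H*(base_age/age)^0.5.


Formula: SI = H_dom * (base_age / age)^0.5
Age ratio = 50 / 30 = 1.66667
sqrt(age_ratio) = 1.29099
SI = 27.4 * 1.29099 = 35.4 m

35.4


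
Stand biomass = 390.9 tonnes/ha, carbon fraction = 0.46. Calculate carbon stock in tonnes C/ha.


Formula: Carbon Stock = Biomass * Carbon Fraction
C = 390.9 t/ha * 0.46
C = 179.8 t C/ha

179.8


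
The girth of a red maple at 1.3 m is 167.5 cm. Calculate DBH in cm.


Formula: DBH = C / pi
DBH = 167.5 / pi
pi = 3.14159...
DBH = 53.3 cm

53.3


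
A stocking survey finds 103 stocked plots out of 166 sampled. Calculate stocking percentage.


Formula: Stocking % = stocked plots / total plots * 100
Stocking = 103 / 166 * 100
Stocking = 0.6205 * 100 = 62.0%

62.0


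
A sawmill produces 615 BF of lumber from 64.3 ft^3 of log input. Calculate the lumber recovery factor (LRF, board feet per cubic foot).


Formula: LRF = Lumber Output (BF) / Log Input (ft^3)
LRF = 615 BF / 64.3 ft^3
LRF = 9.56 BF/ft^3

9.56


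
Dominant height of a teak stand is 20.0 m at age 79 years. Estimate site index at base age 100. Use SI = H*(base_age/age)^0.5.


Formula: SI = H_dom * (base_age / age)^0.5
Age ratio = 100 / 79 = 1.26582
sqrt(age_ratio) = 1.12509
SI = 20.0 * 1.12509 = 22.5 m

22.5


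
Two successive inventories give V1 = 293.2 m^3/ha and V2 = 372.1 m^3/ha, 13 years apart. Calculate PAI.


Formula: PAI = (V_T2 - V_T1) / (T2 - T1)
Volume increment = 372.1 - 293.2 = 78.9 m^3/ha
PAI = 78.9 / 13 = 6.07 m^3/ha/year

6.07


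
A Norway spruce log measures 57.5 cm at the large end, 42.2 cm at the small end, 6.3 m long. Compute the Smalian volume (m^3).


Smalian: V = (A1 + A2)/2 * L,  A = pi*(D/200)^2
A1 = pi*(57.5/200)^2 = 0.259672 m^2
A2 = pi*(42.2/200)^2 = 0.139867 m^2
V = (0.259672+0.139867)/2*6.3 = 1.2585 m^3

1.2585


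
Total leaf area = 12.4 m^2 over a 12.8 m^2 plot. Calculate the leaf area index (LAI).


Formula: LAI = total leaf area / ground area  (dimensionless)
LAI = 12.4 m^2 / 12.8 m^2
LAI = 0.97

0.97


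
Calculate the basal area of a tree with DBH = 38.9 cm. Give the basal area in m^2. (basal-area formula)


Formula: BA = pi * (DBH/2)^2 / 10000  (cm^2 to m^2)
Radius = DBH/2 = 38.9/2 = 19.45 cm
BA = pi * 19.45^2 / 10000
   = 1188.4724 cm^2 / 10000
   = 0.1188 m^2

0.1188


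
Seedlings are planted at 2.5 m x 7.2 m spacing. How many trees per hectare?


Formula: TPH = 10000 m^2/ha / (spacing_x * spacing_y)
Area per tree = 2.5 m * 7.2 m = 18.0 m^2
TPH = 10000 / 18.0 = 556 trees/ha

556


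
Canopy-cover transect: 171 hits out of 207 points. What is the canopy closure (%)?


Formula: Canopy closure = covered points / total points * 100
Closure = 171 / 207 * 100
Closure = 0.8261 * 100 = 82.6%

82.6


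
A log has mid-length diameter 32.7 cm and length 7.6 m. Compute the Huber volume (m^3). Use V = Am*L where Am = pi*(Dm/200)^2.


Huber: V = Am * L,  Am = pi*(Dm/200)^2
Am = pi*(32.7/200)^2 = 0.083982 m^2
V = 0.083982*7.6 = 0.6383 m^3

0.6383


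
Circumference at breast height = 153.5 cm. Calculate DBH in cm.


Formula: DBH = C / pi
DBH = 153.5 / pi
pi = 3.14159...
DBH = 48.9 cm

48.9


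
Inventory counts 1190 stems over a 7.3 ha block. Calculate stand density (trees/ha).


Formula: Stand Density = N_trees / Area_ha
Density = 1190 trees / 7.3 ha
Density = 163 trees/ha

163


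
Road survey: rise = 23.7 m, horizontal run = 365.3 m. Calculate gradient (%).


Formula: Gradient = rise / run * 100
Gradient = 23.7 / 365.3 * 100 = 6.5%

6.5


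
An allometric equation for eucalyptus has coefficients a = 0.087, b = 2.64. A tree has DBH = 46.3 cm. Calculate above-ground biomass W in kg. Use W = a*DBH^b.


Formula: W = a * DBH^b  (allometric power law)
DBH^b = 46.3^2.64 = 24953.6349
W = 0.087 * 24953.6349 = 2171.0 kg

2171.0


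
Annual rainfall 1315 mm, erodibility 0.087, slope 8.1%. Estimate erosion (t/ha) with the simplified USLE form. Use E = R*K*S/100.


Formula: E = R * K * S / 100  (simplified USLE)
R * K = 1315 * 0.087 = 114.405
E = 114.405 * 8.1 / 100 = 9.27 t/ha

9.27


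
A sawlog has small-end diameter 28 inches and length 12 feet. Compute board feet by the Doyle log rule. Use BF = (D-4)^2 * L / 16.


Doyle: BF = (D - 4)^2 * L / 16
Adjusted diameter = 28 - 4 = 24 in
(D-4)^2 = 24^2 = 576
BF = 576 * 12 / 16 = 432 BF

432


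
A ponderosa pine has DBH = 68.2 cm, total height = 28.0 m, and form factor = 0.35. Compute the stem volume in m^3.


Formula: V = pi * (DBH/200)^2 * H * ff
Radius = DBH/200 = 68.2/200 = 0.341 m
Radius^2 = 0.341^2 = 0.116281 m^2
V = pi * 0.116281 * 28.0 * 0.35
V = 3.58 m^3

3.58


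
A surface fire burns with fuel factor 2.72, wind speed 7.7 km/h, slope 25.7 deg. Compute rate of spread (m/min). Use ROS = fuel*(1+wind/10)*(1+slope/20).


Formula: ROS = fuel * (1 + wind/10) * (1 + slope/20)
Wind factor = 1 + 7.7/10 = 1.77
Slope factor = 1 + 25.7/20 = 2.285
ROS = 2.72 * 1.77 * 2.285 = 11.0 m/min

11.0


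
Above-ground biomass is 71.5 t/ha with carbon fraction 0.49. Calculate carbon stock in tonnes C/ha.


Formula: Carbon Stock = Biomass * Carbon Fraction
C = 71.5 t/ha * 0.49
C = 35.0 t C/ha

35.0


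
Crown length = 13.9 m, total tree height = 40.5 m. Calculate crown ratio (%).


Formula: Crown Ratio = (Crown Length / Total Height) * 100
CR = (13.9 m / 40.5 m) * 100
CR = 0.3432 * 100 = 34.3%

34.3


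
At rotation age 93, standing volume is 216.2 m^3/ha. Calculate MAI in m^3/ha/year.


Formula: MAI = Total Volume / Stand Age
MAI = 216.2 m^3/ha / 93 years
MAI = 2.32 m^3/ha/year

2.32


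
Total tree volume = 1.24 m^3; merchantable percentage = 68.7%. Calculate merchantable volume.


Formula: MV = V_total * (merchantable_pct / 100)
Merchantable fraction = 68.7% / 100 = 0.687
MV = 1.24 m^3 * 0.687 = 0.852 m^3

0.852


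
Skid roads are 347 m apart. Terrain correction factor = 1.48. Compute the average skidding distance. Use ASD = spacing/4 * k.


Formula: ASD = (spacing / 4) * correction
Uncorrected distance = spacing / 4 = 347 / 4 = 86.75 m
ASD = 86.75 * 1.48 = 128 m

128


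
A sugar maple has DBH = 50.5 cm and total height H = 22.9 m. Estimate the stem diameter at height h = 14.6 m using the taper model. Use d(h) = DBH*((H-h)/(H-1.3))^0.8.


Taper: d(h) = DBH * ((H - h) / (H - 1.3))^0.8
Numerator = H - h = 22.9 - 14.6 = 8.3 m
Denominator = H - 1.3 = 22.9 - 1.3 = 21.6 m
Ratio = 8.3 / 21.6 = 0.38426
d = 50.5 * 0.38426^0.8 = 23.5 cm

23.5


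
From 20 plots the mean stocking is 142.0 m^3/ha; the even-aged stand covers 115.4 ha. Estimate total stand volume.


Formula: Total Volume = Mean Volume per ha * Total Area
Total Volume = 142.0 m^3/ha * 115.4 ha
Total Volume = 16387 m^3

16387


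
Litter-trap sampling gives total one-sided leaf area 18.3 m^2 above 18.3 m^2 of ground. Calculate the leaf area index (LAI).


Formula: LAI = total leaf area / ground area  (dimensionless)
LAI = 18.3 m^2 / 18.3 m^2
LAI = 1.0

1.0


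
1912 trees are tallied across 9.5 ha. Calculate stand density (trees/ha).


Formula: Stand Density = N_trees / Area_ha
Density = 1912 trees / 9.5 ha
Density = 201 trees/ha

201


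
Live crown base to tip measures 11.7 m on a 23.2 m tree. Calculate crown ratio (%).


Formula: Crown Ratio = (Crown Length / Total Height) * 100
CR = (11.7 m / 23.2 m) * 100
CR = 0.5043 * 100 = 50.4%

50.4


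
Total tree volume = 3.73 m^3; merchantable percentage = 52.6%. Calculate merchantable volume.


Formula: MV = V_total * (merchantable_pct / 100)
Merchantable fraction = 52.6% / 100 = 0.526
MV = 3.73 m^3 * 0.526 = 1.962 m^3

1.962


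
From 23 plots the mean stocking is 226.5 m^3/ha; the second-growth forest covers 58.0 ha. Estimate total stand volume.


Formula: Total Volume = Mean Volume per ha * Total Area
Total Volume = 226.5 m^3/ha * 58.0 ha
Total Volume = 13137 m^3

13137


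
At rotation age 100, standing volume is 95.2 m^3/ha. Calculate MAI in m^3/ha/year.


Formula: MAI = Total Volume / Stand Age
MAI = 95.2 m^3/ha / 100 years
MAI = 0.95 m^3/ha/year

0.95


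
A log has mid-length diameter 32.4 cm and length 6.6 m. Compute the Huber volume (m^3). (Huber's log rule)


Huber: V = Am * L,  Am = pi*(Dm/200)^2
Am = pi*(32.4/200)^2 = 0.082448 m^2
V = 0.082448*6.6 = 0.5442 m^3

0.5442


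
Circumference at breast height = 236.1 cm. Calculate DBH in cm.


Formula: DBH = C / pi
DBH = 236.1 / pi
pi = 3.14159...
DBH = 75.2 cm

75.2


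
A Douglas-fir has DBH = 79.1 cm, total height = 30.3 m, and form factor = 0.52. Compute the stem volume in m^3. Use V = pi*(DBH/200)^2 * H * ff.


Formula: V = pi * (DBH/200)^2 * H * ff
Radius = DBH/200 = 79.1/200 = 0.3955 m
Radius^2 = 0.3955^2 = 0.15642025 m^2
V = pi * 0.15642025 * 30.3 * 0.52
V = 7.743 m^3

7.743


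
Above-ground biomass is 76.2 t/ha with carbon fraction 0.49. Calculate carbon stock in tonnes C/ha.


Formula: Carbon Stock = Biomass * Carbon Fraction
C = 76.2 t/ha * 0.49
C = 37.3 t C/ha

37.3


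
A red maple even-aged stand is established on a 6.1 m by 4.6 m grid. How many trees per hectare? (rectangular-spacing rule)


Formula: TPH = 10000 m^2/ha / (spacing_x * spacing_y)
Area per tree = 6.1 m * 4.6 m = 28.06 m^2
TPH = 10000 / 28.06 = 356 trees/ha

356


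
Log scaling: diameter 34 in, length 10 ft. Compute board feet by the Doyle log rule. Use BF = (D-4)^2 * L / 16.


Doyle: BF = (D - 4)^2 * L / 16
Adjusted diameter = 34 - 4 = 30 in
(D-4)^2 = 30^2 = 900
BF = 900 * 10 / 16 = 563 BF

563


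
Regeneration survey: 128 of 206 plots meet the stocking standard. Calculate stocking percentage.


Formula: Stocking % = stocked plots / total plots * 100
Stocking = 128 / 206 * 100
Stocking = 0.6214 * 100 = 62.1%

62.1


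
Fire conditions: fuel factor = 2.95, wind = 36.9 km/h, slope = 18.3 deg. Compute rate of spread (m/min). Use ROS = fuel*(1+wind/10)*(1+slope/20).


Formula: ROS = fuel * (1 + wind/10) * (1 + slope/20)
Wind factor = 1 + 36.9/10 = 4.69
Slope factor = 1 + 18.3/20 = 1.915
ROS = 2.95 * 4.69 * 1.915 = 26.49 m/min

26.49


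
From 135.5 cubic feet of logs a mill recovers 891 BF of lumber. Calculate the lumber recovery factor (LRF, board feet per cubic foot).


Formula: LRF = Lumber Output (BF) / Log Input (ft^3)
LRF = 891 BF / 135.5 ft^3
LRF = 6.58 BF/ft^3

6.58


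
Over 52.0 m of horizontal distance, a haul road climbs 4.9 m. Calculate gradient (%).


Formula: Gradient = rise / run * 100
Gradient = 4.9 / 52.0 * 100 = 9.4%

9.4


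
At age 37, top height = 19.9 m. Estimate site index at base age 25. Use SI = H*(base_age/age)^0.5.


Formula: SI = H_dom * (base_age / age)^0.5
Age ratio = 25 / 37 = 0.67568
sqrt(age_ratio) = 0.82199
SI = 19.9 * 0.82199 = 16.4 m

16.4


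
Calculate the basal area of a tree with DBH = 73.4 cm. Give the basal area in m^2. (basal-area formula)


Formula: BA = pi * (DBH/2)^2 / 10000  (cm^2 to m^2)
Radius = DBH/2 = 73.4/2 = 36.7 cm
BA = pi * 36.7^2 / 10000
   = 4231.3797 cm^2 / 10000
   = 0.4231 m^2

0.4231


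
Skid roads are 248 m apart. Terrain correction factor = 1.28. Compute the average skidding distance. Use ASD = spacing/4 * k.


Formula: ASD = (spacing / 4) * correction
Uncorrected distance = spacing / 4 = 248 / 4 = 62 m
ASD = 62 * 1.28 = 79 m

79


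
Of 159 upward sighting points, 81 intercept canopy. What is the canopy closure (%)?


Formula: Canopy closure = covered points / total points * 100
Closure = 81 / 159 * 100
Closure = 0.5094 * 100 = 50.9%

50.9


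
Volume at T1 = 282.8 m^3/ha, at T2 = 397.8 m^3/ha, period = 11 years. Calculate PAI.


Formula: PAI = (V_T2 - V_T1) / (T2 - T1)
Volume increment = 397.8 - 282.8 = 115.0 m^3/ha
PAI = 115.0 / 11 = 10.45 m^3/ha/year

10.45


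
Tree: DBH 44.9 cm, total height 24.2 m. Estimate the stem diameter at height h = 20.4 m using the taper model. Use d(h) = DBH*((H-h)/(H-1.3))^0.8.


Taper: d(h) = DBH * ((H - h) / (H - 1.3))^0.8
Numerator = H - h = 24.2 - 20.4 = 3.8 m
Denominator = H - 1.3 = 24.2 - 1.3 = 22.9 m
Ratio = 3.8 / 22.9 = 0.16594
d = 44.9 * 0.16594^0.8 = 10.7 cm

10.7


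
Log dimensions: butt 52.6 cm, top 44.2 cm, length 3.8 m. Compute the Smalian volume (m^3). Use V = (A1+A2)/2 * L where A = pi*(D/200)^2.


Smalian: V = (A1 + A2)/2 * L,  A = pi*(D/200)^2
A1 = pi*(52.6/200)^2 = 0.217301 m^2
A2 = pi*(44.2/200)^2 = 0.153439 m^2
V = (0.217301+0.153439)/2*3.8 = 0.7044 m^3

0.7044


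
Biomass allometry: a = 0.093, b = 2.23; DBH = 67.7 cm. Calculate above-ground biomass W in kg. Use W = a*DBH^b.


Formula: W = a * DBH^b  (allometric power law)
DBH^b = 67.7^2.23 = 12084.0561
W = 0.093 * 12084.0561 = 1123.8 kg

1123.8


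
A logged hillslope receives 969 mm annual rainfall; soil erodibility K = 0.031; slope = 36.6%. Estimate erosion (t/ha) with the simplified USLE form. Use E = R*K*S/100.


Formula: E = R * K * S / 100  (simplified USLE)
R * K = 969 * 0.031 = 30.039
E = 30.039 * 36.6 / 100 = 10.99 t/ha

10.99


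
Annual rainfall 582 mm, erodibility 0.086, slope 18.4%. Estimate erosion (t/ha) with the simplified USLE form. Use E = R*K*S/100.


Formula: E = R * K * S / 100  (simplified USLE)
R * K = 582 * 0.086 = 50.052
E = 50.052 * 18.4 / 100 = 9.21 t/ha

9.21


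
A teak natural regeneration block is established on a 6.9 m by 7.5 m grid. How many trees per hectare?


Formula: TPH = 10000 m^2/ha / (spacing_x * spacing_y)
Area per tree = 6.9 m * 7.5 m = 51.75 m^2
TPH = 10000 / 51.75 = 193 trees/ha

193


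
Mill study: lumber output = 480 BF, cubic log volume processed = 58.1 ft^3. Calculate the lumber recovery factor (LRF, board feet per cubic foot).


Formula: LRF = Lumber Output (BF) / Log Input (ft^3)
LRF = 480 BF / 58.1 ft^3
LRF = 8.26 BF/ft^3

8.26


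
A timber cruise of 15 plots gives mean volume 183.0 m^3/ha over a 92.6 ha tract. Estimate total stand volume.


Formula: Total Volume = Mean Volume per ha * Total Area
Total Volume = 183.0 m^3/ha * 92.6 ha
Total Volume = 16946 m^3

16946


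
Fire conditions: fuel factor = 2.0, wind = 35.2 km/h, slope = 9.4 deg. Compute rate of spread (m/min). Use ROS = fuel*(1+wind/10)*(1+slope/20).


Formula: ROS = fuel * (1 + wind/10) * (1 + slope/20)
Wind factor = 1 + 35.2/10 = 4.52
Slope factor = 1 + 9.4/20 = 1.47
ROS = 2.0 * 4.52 * 1.47 = 13.29 m/min

13.29


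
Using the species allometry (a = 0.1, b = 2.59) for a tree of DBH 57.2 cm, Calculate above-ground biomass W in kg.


Formula: W = a * DBH^b  (allometric power law)
DBH^b = 57.2^2.59 = 35616.867
W = 0.1 * 35616.867 = 3561.7 kg

3561.7


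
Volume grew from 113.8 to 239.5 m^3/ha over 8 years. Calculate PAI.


Formula: PAI = (V_T2 - V_T1) / (T2 - T1)
Volume increment = 239.5 - 113.8 = 125.7 m^3/ha
PAI = 125.7 / 8 = 15.71 m^3/ha/year

15.71


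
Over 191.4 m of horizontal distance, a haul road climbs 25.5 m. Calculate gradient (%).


Formula: Gradient = rise / run * 100
Gradient = 25.5 / 191.4 * 100 = 13.3%

13.3


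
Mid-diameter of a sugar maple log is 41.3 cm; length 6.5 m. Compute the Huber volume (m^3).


Huber: V = Am * L,  Am = pi*(Dm/200)^2
Am = pi*(41.3/200)^2 = 0.133965 m^2
V = 0.133965*6.5 = 0.8708 m^3

0.8708


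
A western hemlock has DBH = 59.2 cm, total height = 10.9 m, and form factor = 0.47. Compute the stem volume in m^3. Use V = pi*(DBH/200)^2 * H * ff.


Formula: V = pi * (DBH/200)^2 * H * ff
Radius = DBH/200 = 59.2/200 = 0.296 m
Radius^2 = 0.296^2 = 0.087616 m^2
V = pi * 0.087616 * 10.9 * 0.47
V = 1.41 m^3

1.41


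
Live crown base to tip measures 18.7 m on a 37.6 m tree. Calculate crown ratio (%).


Formula: Crown Ratio = (Crown Length / Total Height) * 100
CR = (18.7 m / 37.6 m) * 100
CR = 0.4973 * 100 = 49.7%

49.7


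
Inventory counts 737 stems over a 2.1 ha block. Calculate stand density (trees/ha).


Formula: Stand Density = N_trees / Area_ha
Density = 737 trees / 2.1 ha
Density = 351 trees/ha

351


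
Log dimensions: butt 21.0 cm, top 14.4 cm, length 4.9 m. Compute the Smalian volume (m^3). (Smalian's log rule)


Smalian: V = (A1 + A2)/2 * L,  A = pi*(D/200)^2
A1 = pi*(21.0/200)^2 = 0.034636 m^2
A2 = pi*(14.4/200)^2 = 0.016286 m^2
V = (0.034636+0.016286)/2*4.9 = 0.1248 m^3

0.1248


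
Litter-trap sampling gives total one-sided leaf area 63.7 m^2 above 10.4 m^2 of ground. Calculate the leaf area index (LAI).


Formula: LAI = total leaf area / ground area  (dimensionless)
LAI = 63.7 m^2 / 10.4 m^2
LAI = 6.13

6.13


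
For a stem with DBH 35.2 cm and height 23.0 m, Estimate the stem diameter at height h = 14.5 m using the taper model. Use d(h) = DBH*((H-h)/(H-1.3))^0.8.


Taper: d(h) = DBH * ((H - h) / (H - 1.3))^0.8
Numerator = H - h = 23.0 - 14.5 = 8.5 m
Denominator = H - 1.3 = 23.0 - 1.3 = 21.7 m
Ratio = 8.5 / 21.7 = 0.39171
d = 35.2 * 0.39171^0.8 = 16.6 cm

16.6


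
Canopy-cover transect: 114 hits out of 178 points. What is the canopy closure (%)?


Formula: Canopy closure = covered points / total points * 100
Closure = 114 / 178 * 100
Closure = 0.6404 * 100 = 64.0%

64.0


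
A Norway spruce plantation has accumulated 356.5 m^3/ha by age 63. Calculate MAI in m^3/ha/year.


Formula: MAI = Total Volume / Stand Age
MAI = 356.5 m^3/ha / 63 years
MAI = 5.66 m^3/ha/year

5.66


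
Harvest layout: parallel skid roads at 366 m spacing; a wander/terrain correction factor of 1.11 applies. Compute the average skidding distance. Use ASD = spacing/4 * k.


Formula: ASD = (spacing / 4) * correction
Uncorrected distance = spacing / 4 = 366 / 4 = 91.5 m
ASD = 91.5 * 1.11 = 102 m

102


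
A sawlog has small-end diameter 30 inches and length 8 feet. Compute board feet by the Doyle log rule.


Doyle: BF = (D - 4)^2 * L / 16
Adjusted diameter = 30 - 4 = 26 in
(D-4)^2 = 26^2 = 676
BF = 676 * 8 / 16 = 338 BF

338


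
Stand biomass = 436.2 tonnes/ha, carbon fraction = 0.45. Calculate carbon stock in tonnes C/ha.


Formula: Carbon Stock = Biomass * Carbon Fraction
C = 436.2 t/ha * 0.45
C = 196.3 t C/ha

196.3


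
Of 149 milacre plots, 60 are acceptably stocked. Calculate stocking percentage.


Formula: Stocking % = stocked plots / total plots * 100
Stocking = 60 / 149 * 100
Stocking = 0.4027 * 100 = 40.3%

40.3


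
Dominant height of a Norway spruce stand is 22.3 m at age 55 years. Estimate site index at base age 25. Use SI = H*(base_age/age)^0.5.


Formula: SI = H_dom * (base_age / age)^0.5
Age ratio = 25 / 55 = 0.45455
sqrt(age_ratio) = 0.6742
SI = 22.3 * 0.6742 = 15.0 m

15.0


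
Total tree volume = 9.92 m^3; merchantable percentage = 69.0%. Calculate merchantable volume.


Formula: MV = V_total * (merchantable_pct / 100)
Merchantable fraction = 69.0% / 100 = 0.69
MV = 9.92 m^3 * 0.69 = 6.845 m^3

6.845


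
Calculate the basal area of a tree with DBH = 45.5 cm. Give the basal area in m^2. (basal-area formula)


Formula: BA = pi * (DBH/2)^2 / 10000  (cm^2 to m^2)
Radius = DBH/2 = 45.5/2 = 22.75 cm
BA = pi * 22.75^2 / 10000
   = 1625.9705 cm^2 / 10000
   = 0.1626 m^2

0.1626


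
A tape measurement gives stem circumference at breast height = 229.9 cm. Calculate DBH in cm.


Formula: DBH = C / pi
DBH = 229.9 / pi
pi = 3.14159...
DBH = 73.2 cm

73.2


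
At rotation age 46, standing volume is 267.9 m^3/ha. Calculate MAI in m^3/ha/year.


Formula: MAI = Total Volume / Stand Age
MAI = 267.9 m^3/ha / 46 years
MAI = 5.82 m^3/ha/year

5.82


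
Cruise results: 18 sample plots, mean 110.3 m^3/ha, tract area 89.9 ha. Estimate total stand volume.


Formula: Total Volume = Mean Volume per ha * Total Area
Total Volume = 110.3 m^3/ha * 89.9 ha
Total Volume = 9916 m^3

9916


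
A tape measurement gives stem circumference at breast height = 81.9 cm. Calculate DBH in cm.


Formula: DBH = C / pi
DBH = 81.9 / pi
pi = 3.14159...
DBH = 26.1 cm

26.1


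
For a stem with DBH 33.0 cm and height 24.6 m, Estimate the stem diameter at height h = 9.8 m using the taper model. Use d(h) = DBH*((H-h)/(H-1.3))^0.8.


Taper: d(h) = DBH * ((H - h) / (H - 1.3))^0.8
Numerator = H - h = 24.6 - 9.8 = 14.8 m
Denominator = H - 1.3 = 24.6 - 1.3 = 23.3 m
Ratio = 14.8 / 23.3 = 0.63519
d = 33.0 * 0.63519^0.8 = 23.0 cm

23.0


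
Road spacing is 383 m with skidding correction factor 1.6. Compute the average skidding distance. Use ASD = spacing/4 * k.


Formula: ASD = (spacing / 4) * correction
Uncorrected distance = spacing / 4 = 383 / 4 = 95.75 m
ASD = 95.75 * 1.6 = 153 m

153


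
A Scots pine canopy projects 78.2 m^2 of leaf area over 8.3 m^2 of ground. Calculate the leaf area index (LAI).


Formula: LAI = total leaf area / ground area  (dimensionless)
LAI = 78.2 m^2 / 8.3 m^2
LAI = 9.42

9.42


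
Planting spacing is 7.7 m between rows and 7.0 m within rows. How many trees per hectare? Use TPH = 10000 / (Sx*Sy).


Formula: TPH = 10000 m^2/ha / (spacing_x * spacing_y)
Area per tree = 7.7 m * 7.0 m = 53.9 m^2
TPH = 10000 / 53.9 = 186 trees/ha

186


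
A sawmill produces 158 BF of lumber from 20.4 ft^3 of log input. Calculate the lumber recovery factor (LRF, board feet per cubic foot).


Formula: LRF = Lumber Output (BF) / Log Input (ft^3)
LRF = 158 BF / 20.4 ft^3
LRF = 7.75 BF/ft^3

7.75


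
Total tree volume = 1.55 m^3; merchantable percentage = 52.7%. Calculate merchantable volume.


Formula: MV = V_total * (merchantable_pct / 100)
Merchantable fraction = 52.7% / 100 = 0.527
MV = 1.55 m^3 * 0.527 = 0.817 m^3

0.817


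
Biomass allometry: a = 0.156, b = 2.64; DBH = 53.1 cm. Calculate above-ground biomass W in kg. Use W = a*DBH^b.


Formula: W = a * DBH^b  (allometric power law)
DBH^b = 53.1^2.64 = 35830.225
W = 0.156 * 35830.225 = 5589.5 kg

5589.5


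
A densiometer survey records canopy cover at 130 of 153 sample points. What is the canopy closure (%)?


Formula: Canopy closure = covered points / total points * 100
Closure = 130 / 153 * 100
Closure = 0.8497 * 100 = 85.0%

85.0


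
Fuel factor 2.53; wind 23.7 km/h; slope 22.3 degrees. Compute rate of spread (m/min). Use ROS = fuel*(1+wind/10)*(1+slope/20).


Formula: ROS = fuel * (1 + wind/10) * (1 + slope/20)
Wind factor = 1 + 23.7/10 = 3.37
Slope factor = 1 + 22.3/20 = 2.115
ROS = 2.53 * 3.37 * 2.115 = 18.03 m/min

18.03


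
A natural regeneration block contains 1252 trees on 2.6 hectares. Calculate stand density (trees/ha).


Formula: Stand Density = N_trees / Area_ha
Density = 1252 trees / 2.6 ha
Density = 482 trees/ha

482


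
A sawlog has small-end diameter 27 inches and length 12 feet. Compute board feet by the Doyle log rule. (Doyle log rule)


Doyle: BF = (D - 4)^2 * L / 16
Adjusted diameter = 27 - 4 = 23 in
(D-4)^2 = 23^2 = 529
BF = 529 * 12 / 16 = 397 BF

397


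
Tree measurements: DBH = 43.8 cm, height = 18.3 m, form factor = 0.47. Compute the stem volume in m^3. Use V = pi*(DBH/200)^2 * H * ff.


Formula: V = pi * (DBH/200)^2 * H * ff
Radius = DBH/200 = 43.8/200 = 0.219 m
Radius^2 = 0.219^2 = 0.047961 m^2
V = pi * 0.047961 * 18.3 * 0.47
V = 1.296 m^3

1.296


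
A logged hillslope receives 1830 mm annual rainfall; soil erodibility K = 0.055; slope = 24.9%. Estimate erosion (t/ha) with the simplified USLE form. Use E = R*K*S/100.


Formula: E = R * K * S / 100  (simplified USLE)
R * K = 1830 * 0.055 = 100.65
E = 100.65 * 24.9 / 100 = 25.06 t/ha

25.06


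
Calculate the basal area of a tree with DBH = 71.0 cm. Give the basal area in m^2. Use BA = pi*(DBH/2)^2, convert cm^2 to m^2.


Formula: BA = pi * (DBH/2)^2 / 10000  (cm^2 to m^2)
Radius = DBH/2 = 71.0/2 = 35.5 cm
BA = pi * 35.5^2 / 10000
   = 3959.1921 cm^2 / 10000
   = 0.3959 m^2

0.3959


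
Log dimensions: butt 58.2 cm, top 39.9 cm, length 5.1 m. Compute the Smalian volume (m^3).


Smalian: V = (A1 + A2)/2 * L,  A = pi*(D/200)^2
A1 = pi*(58.2/200)^2 = 0.266033 m^2
A2 = pi*(39.9/200)^2 = 0.125036 m^2
V = (0.266033+0.125036)/2*5.1 = 0.9972 m^3

0.9972


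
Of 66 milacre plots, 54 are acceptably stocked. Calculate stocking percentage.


Formula: Stocking % = stocked plots / total plots * 100
Stocking = 54 / 66 * 100
Stocking = 0.8182 * 100 = 81.8%

81.8


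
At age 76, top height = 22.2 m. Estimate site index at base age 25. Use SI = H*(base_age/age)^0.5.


Formula: SI = H_dom * (base_age / age)^0.5
Age ratio = 25 / 76 = 0.32895
sqrt(age_ratio) = 0.57354
SI = 22.2 * 0.57354 = 12.7 m

12.7


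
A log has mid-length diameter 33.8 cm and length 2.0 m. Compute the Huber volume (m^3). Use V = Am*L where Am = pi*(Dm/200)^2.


Huber: V = Am * L,  Am = pi*(Dm/200)^2
Am = pi*(33.8/200)^2 = 0.089727 m^2
V = 0.089727*2.0 = 0.1795 m^3

0.1795


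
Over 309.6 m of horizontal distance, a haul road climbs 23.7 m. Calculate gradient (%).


Formula: Gradient = rise / run * 100
Gradient = 23.7 / 309.6 * 100 = 7.7%

7.7


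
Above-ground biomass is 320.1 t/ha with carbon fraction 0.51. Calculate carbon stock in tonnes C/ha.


Formula: Carbon Stock = Biomass * Carbon Fraction
C = 320.1 t/ha * 0.51
C = 163.3 t C/ha

163.3


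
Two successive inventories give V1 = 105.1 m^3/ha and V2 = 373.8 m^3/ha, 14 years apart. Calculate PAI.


Formula: PAI = (V_T2 - V_T1) / (T2 - T1)
Volume increment = 373.8 - 105.1 = 268.7 m^3/ha
PAI = 268.7 / 14 = 19.19 m^3/ha/year

19.19


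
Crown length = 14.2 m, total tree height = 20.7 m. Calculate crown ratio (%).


Formula: Crown Ratio = (Crown Length / Total Height) * 100
CR = (14.2 m / 20.7 m) * 100
CR = 0.686 * 100 = 68.6%

68.6


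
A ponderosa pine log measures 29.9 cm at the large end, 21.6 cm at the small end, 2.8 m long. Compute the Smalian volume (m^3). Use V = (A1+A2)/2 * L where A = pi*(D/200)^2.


Smalian: V = (A1 + A2)/2 * L,  A = pi*(D/200)^2
A1 = pi*(29.9/200)^2 = 0.070215 m^2
A2 = pi*(21.6/200)^2 = 0.036644 m^2
V = (0.070215+0.036644)/2*2.8 = 0.1496 m^3

0.1496


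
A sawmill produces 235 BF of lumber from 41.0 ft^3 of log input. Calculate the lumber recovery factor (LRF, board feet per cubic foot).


Formula: LRF = Lumber Output (BF) / Log Input (ft^3)
LRF = 235 BF / 41.0 ft^3
LRF = 5.73 BF/ft^3

5.73


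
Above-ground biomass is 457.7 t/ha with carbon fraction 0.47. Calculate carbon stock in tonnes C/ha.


Formula: Carbon Stock = Biomass * Carbon Fraction
C = 457.7 t/ha * 0.47
C = 215.1 t C/ha

215.1


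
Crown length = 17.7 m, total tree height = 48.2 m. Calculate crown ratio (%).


Formula: Crown Ratio = (Crown Length / Total Height) * 100
CR = (17.7 m / 48.2 m) * 100
CR = 0.3672 * 100 = 36.7%

36.7


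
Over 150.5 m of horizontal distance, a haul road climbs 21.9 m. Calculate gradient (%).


Formula: Gradient = rise / run * 100
Gradient = 21.9 / 150.5 * 100 = 14.6%

14.6


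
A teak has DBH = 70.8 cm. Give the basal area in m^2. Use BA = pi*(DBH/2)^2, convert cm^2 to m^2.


Formula: BA = pi * (DBH/2)^2 / 10000  (cm^2 to m^2)
Radius = DBH/2 = 70.8/2 = 35.4 cm
BA = pi * 35.4^2 / 10000
   = 3936.9182 cm^2 / 10000
   = 0.3937 m^2

0.3937


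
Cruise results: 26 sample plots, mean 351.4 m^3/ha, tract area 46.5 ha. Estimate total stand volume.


Formula: Total Volume = Mean Volume per ha * Total Area
Total Volume = 351.4 m^3/ha * 46.5 ha
Total Volume = 16340 m^3

16340


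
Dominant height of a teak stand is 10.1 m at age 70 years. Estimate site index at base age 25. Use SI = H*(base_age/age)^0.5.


Formula: SI = H_dom * (base_age / age)^0.5
Age ratio = 25 / 70 = 0.35714
sqrt(age_ratio) = 0.59761
SI = 10.1 * 0.59761 = 6.0 m

6.0


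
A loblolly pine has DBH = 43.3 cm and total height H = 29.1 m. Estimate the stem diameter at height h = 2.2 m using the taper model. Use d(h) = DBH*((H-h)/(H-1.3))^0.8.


Taper: d(h) = DBH * ((H - h) / (H - 1.3))^0.8
Numerator = H - h = 29.1 - 2.2 = 26.9 m
Denominator = H - 1.3 = 29.1 - 1.3 = 27.8 m
Ratio = 26.9 / 27.8 = 0.96763
d = 43.3 * 0.96763^0.8 = 42.2 cm

42.2


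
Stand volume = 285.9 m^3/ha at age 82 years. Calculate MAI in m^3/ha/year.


Formula: MAI = Total Volume / Stand Age
MAI = 285.9 m^3/ha / 82 years
MAI = 3.49 m^3/ha/year

3.49


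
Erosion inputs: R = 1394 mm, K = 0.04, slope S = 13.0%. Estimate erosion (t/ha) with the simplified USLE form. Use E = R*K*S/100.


Formula: E = R * K * S / 100  (simplified USLE)
R * K = 1394 * 0.04 = 55.76
E = 55.76 * 13.0 / 100 = 7.25 t/ha

7.25


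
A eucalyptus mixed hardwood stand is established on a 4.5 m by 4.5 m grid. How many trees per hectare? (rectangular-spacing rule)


Formula: TPH = 10000 m^2/ha / (spacing_x * spacing_y)
Area per tree = 4.5 m * 4.5 m = 20.25 m^2
TPH = 10000 / 20.25 = 494 trees/ha

494


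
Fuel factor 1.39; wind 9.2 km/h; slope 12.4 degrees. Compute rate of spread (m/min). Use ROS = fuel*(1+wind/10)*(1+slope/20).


Formula: ROS = fuel * (1 + wind/10) * (1 + slope/20)
Wind factor = 1 + 9.2/10 = 1.92
Slope factor = 1 + 12.4/20 = 1.62
ROS = 1.39 * 1.92 * 1.62 = 4.32 m/min

4.32
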